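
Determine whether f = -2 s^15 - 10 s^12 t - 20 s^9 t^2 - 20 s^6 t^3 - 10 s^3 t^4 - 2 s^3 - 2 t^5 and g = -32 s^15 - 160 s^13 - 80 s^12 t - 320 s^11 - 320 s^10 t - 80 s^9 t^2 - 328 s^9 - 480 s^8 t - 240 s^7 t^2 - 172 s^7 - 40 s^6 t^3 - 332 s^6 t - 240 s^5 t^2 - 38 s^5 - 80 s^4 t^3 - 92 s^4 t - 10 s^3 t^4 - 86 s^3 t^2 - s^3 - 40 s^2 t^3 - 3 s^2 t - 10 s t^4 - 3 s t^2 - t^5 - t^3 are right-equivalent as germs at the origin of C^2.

Yes.

The Hessian of f at 0 has rank 0. Corank 2; j^3 = -2*s^3 is a perfect cube, so E-series; the 5-jet and mu = 8 give E_8. The Hessian of g at 0 has rank 0. Corank 2; j^3 = -(s + t)^3 is a perfect cube, so E-series; the 5-jet and mu = 8 give E_8. Both have type E_8, hence right-equivalent.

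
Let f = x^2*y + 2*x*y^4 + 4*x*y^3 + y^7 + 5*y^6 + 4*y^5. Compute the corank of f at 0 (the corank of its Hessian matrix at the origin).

2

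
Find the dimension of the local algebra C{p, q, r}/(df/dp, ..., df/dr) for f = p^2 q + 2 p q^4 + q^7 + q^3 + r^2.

4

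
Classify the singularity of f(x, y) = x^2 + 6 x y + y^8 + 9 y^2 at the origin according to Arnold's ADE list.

The Hessian of f at 0 is [[2, 6], [6, 18]] with rank 1, so corank 1. A Groebner basis of the Jacobian ideal J(f) in C{x,y} is {y^7, x + 3*y}; counting standard monomials gives mu = 7. Corank 1: A-series; mu = 7 gives A_7.

A_7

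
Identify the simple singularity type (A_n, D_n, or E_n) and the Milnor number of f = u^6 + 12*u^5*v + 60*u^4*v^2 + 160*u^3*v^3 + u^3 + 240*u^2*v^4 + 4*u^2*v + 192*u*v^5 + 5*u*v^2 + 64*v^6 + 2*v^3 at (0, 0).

Type D_{7}, Milnor number mu = 7.

The Hessian of f at 0 is [[0, 0], [0, 0]] with rank 0, so corank 2. A Groebner basis of the Jacobian ideal J(f) in C{u,v} is {-u*v/6 + v^5 - v^2/6, u*v^2 + v^3, u^2 + 3*u*v + 2*v^2}; counting standard monomials gives mu = 7. Corank 2; j^3 = (u + v)^2*(u + 2*v) has shape L^2 M (L != M), so D-series; mu = 7 gives D_7.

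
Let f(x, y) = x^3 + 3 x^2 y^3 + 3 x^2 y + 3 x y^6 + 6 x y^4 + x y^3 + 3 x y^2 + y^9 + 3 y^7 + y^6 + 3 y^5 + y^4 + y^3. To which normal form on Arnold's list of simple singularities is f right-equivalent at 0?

The Hessian of f at 0 has rank 0. Corank 2; j^3 = (x + y)^3 is a perfect cube, so E-series; the 4-jet and mu = 7 give E_7.

E_7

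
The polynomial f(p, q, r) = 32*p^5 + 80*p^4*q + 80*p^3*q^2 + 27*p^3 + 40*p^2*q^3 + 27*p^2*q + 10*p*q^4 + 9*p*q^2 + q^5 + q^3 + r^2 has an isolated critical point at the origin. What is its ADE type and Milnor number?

Type E_8, Milnor number mu = 8.

The Hessian of f at 0 is [[0, 0, 0], [0, 0, 0], [0, 0, 2]] with rank 1, so corank 2. A Groebner basis of the Jacobian ideal J(f) in C{p,q,r} is {q^5, p*q^3 + 3*q^4/8, p^2 + 2*p*q/3 + q^2/9, r}; counting standard monomials gives mu = 8. Corank 2; j^3 = (3*p + q)^3 is a perfect cube, so E-series; the 5-jet and mu = 8 give E_8.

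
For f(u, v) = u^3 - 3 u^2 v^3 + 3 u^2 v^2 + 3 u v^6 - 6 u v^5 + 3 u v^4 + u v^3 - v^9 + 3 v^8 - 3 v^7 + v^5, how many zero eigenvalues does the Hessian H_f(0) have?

2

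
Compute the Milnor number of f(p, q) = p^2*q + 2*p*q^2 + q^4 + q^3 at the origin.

The Hessian of f at 0 has rank 0. Corank 2; j^3 = q*(p + q)^2 has shape L^2 M (L != M), so D-series; mu = 5 gives D_5.

5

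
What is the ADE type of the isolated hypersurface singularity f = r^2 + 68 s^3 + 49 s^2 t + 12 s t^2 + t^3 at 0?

D4

The Hessian of f at 0 has rank 1. Corank 2; j^3 = (4*s + t)*(17*s^2 + 8*s*t + t^2) splits into three distinct lines over C (the quadratic factor has nonzero discriminant), so D_4.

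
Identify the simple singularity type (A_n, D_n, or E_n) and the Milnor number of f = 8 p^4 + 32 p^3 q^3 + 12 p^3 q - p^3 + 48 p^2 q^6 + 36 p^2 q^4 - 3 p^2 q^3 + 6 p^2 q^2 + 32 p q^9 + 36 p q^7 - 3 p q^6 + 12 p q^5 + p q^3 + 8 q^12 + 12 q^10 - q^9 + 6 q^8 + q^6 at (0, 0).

The Hessian of f at 0 has rank 0. Corank 2; j^3 = -p^3 is a perfect cube, so E-series; the 4-jet and mu = 7 give E_7.

Type E_{7}, Milnor number mu = 7.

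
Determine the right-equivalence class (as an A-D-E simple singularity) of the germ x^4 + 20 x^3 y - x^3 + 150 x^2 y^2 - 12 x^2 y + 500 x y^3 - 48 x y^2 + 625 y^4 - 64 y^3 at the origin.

The Hessian of f at 0 has rank 0. Corank 2; j^3 = -(x + 4*y)^3 is a perfect cube, so E-series; the 4-jet and mu = 6 give E_6.

E_{6}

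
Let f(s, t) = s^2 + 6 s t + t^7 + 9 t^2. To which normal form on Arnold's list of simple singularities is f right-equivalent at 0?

A_{6}

The Hessian of f at 0 has rank 1. Corank 1: A-series; mu = 6 gives A_6.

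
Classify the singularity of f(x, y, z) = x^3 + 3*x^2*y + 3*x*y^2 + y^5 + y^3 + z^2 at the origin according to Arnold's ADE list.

The Hessian of f at 0 has rank 1. Corank 2; j^3 = (x + y)^3 is a perfect cube, so E-series; the 5-jet and mu = 8 give E_8.

E8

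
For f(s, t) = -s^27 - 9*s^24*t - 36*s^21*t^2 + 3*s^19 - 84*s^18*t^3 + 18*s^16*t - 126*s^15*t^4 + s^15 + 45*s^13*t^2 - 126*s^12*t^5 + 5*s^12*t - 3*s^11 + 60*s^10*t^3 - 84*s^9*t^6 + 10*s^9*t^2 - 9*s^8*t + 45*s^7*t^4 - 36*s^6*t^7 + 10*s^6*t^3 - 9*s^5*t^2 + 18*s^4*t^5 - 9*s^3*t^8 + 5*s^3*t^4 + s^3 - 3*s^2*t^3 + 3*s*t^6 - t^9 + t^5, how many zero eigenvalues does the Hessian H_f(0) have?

Hessian at 0 has rank 0.

2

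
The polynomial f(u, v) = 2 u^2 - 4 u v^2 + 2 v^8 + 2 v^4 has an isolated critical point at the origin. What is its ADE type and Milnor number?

Type A7, Milnor number mu = 7.

The Hessian of f at 0 has rank 1. Corank 1: A-series; mu = 7 gives A_7.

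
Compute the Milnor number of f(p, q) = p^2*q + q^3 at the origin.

4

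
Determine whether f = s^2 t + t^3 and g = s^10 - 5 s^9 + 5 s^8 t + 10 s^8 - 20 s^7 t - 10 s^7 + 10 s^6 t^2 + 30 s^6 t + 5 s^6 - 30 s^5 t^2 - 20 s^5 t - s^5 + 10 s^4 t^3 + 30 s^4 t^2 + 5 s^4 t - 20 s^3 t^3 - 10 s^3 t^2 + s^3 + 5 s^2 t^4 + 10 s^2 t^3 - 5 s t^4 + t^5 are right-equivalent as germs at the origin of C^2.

No.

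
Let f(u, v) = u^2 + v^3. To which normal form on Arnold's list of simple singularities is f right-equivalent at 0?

The Hessian of f at 0 has rank 1. Corank 1: A-series; mu = 2 gives A_2.

A_{2}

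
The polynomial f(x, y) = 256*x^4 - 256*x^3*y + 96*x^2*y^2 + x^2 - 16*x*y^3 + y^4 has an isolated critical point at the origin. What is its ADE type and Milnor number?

The Hessian of f at 0 has rank 1. Corank 1: A-series; mu = 3 gives A_3.

Type A3, Milnor number mu = 3.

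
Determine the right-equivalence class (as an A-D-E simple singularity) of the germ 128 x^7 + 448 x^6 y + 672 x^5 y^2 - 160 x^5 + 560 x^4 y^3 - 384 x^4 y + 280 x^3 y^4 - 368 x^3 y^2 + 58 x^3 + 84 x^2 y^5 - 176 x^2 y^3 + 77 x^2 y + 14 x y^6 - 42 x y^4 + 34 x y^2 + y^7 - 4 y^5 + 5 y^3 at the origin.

The Hessian of f at 0 has rank 0. Corank 2; j^3 = (2*x + y)*(29*x^2 + 24*x*y + 5*y^2) splits into three distinct lines over C (the quadratic factor has nonzero discriminant), so D_4.

D_4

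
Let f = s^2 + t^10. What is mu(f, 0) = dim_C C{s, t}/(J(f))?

9

The Hessian of f at 0 has rank 1. Corank 1: A-series; mu = 9 gives A_9.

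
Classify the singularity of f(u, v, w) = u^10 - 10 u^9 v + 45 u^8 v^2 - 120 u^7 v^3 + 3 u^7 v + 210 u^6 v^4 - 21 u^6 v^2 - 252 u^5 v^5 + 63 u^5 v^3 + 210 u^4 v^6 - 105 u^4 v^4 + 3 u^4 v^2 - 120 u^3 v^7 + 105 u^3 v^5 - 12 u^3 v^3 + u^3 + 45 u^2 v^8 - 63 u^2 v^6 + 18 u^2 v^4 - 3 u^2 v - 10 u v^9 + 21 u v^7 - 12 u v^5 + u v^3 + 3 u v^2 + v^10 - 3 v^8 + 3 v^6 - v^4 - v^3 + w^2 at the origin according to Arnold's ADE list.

E_7

The Hessian of f at 0 has rank 1. Corank 2; j^3 = (u - v)^3 is a perfect cube, so E-series; the 4-jet and mu = 7 give E_7.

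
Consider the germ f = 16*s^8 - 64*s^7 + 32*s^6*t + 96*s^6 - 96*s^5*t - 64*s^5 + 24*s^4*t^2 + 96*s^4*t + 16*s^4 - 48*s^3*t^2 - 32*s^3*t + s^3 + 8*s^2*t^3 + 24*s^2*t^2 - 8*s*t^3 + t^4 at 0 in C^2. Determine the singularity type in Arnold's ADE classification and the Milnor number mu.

The Hessian of f at 0 has rank 0. Corank 2; j^3 = s^3 is a perfect cube, so E-series; the 4-jet and mu = 6 give E_6.

Type E_{6}, Milnor number mu = 6.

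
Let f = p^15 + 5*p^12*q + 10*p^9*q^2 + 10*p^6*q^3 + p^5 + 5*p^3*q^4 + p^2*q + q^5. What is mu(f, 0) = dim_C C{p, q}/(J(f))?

The Hessian of f at 0 is [[0, 0], [0, 0]] with rank 0, so corank 2. A Groebner basis of the Jacobian ideal J(f) in C{p,q} is {p^2/5 + q^4, p^3, p*q}; counting standard monomials gives mu = 6. Corank 2; j^3 = p^2*q has shape L^2 M (L != M), so D-series; mu = 6 gives D_6.

6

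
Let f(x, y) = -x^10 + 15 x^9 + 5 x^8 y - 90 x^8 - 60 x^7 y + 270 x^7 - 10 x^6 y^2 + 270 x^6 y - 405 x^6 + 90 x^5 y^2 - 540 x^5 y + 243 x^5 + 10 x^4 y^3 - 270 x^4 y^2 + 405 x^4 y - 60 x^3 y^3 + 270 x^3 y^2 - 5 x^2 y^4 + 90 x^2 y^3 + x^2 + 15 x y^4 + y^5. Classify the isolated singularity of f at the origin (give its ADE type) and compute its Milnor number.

The Hessian of f at 0 is [[2, 0], [0, 0]] with rank 1, so corank 1. A Groebner basis of the Jacobian ideal J(f) in C{x,y} is {y^4, x}; counting standard monomials gives mu = 4. Corank 1: A-series; mu = 4 gives A_4.

Type A4, Milnor number mu = 4.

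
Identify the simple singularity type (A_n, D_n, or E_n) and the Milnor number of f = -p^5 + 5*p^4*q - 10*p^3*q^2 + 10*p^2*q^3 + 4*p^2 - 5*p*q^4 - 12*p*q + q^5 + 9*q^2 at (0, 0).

The Hessian of f at 0 has rank 1. Corank 1: A-series; mu = 4 gives A_4.

Type A4, Milnor number mu = 4.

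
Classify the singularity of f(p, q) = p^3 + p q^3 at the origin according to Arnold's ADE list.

E_7

The Hessian of f at 0 has rank 0. Corank 2; j^3 = p^3 is a perfect cube, so E-series; the 4-jet and mu = 7 give E_7.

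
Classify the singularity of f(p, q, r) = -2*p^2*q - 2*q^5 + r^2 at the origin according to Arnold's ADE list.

D6

The Hessian of f at 0 has rank 1. Corank 2; j^3 = -2*p^2*q has shape L^2 M (L != M), so D-series; mu = 6 gives D_6.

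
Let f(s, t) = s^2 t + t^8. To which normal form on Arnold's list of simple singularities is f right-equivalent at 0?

D_{9}

The Hessian of f at 0 is [[0, 0], [0, 0]] with rank 0, so corank 2. A Groebner basis of the Jacobian ideal J(f) in C{s,t} is {s^2/8 + t^7, s^3, s*t}; counting standard monomials gives mu = 9. Corank 2; j^3 = s^2*t has shape L^2 M (L != M), so D-series; mu = 9 gives D_9.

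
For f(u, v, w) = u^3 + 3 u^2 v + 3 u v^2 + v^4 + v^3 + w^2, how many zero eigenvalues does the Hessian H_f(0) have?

2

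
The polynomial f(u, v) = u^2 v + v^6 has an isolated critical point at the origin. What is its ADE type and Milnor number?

Type D7, Milnor number mu = 7.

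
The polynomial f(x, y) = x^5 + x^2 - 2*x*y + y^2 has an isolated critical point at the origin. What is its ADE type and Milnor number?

Type A4, Milnor number mu = 4.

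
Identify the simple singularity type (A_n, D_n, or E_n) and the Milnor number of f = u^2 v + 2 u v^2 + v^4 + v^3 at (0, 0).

Type D5, Milnor number mu = 5.

The Hessian of f at 0 has rank 0. Corank 2; j^3 = v*(u + v)^2 has shape L^2 M (L != M), so D-series; mu = 5 gives D_5.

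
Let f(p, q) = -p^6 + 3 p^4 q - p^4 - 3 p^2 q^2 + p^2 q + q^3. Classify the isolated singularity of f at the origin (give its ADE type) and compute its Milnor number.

Type D_4, Milnor number mu = 4.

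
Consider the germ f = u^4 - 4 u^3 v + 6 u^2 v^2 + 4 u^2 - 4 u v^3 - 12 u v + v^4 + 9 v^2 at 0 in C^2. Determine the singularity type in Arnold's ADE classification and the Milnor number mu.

The Hessian of f at 0 has rank 1. Corank 1: A-series; mu = 3 gives A_3.

Type A_{3}, Milnor number mu = 3.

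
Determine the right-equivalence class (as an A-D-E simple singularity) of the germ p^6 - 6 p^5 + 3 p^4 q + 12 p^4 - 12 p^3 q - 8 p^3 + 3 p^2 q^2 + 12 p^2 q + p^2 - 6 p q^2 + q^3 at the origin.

A_2

The Hessian of f at 0 is [[2, 0], [0, 0]] with rank 1, so corank 1. A Groebner basis of the Jacobian ideal J(f) in C{p,q} is {q^2, p}; counting standard monomials gives mu = 2. Corank 1: A-series; mu = 2 gives A_2.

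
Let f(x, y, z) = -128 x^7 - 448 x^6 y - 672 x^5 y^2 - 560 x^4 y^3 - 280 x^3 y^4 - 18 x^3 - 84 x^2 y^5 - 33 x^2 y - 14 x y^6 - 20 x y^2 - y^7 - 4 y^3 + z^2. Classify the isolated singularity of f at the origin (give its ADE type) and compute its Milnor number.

The Hessian of f at 0 is [[0, 0, 0], [0, 0, 0], [0, 0, 2]] with rank 1, so corank 2. A Groebner basis of the Jacobian ideal J(f) in C{x,y,z} is {2187*x*y/14 + y^6 + 729*y^2/7, x*y^2 + 2*y^3/3, x^2 + 7*x*y/6 + y^2/3, z}; counting standard monomials gives mu = 8. Corank 2; j^3 = -(2*x + y)*(3*x + 2*y)^2 has shape L^2 M (L != M), so D-series; mu = 8 gives D_8.

Type D_{8}, Milnor number mu = 8.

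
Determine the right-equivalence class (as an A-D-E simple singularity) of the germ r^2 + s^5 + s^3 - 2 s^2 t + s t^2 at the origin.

The Hessian of f at 0 has rank 1. Corank 2; j^3 = s*(s - t)^2 has shape L^2 M (L != M), so D-series; mu = 6 gives D_6.

D_{6}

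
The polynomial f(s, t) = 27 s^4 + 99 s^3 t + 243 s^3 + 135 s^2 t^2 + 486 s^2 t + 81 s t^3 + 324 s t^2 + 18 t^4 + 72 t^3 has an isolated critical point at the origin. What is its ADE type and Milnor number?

Type E_7, Milnor number mu = 7.

The Hessian of f at 0 is [[0, 0], [0, 0]] with rank 0, so corank 2. A Groebner basis of the Jacobian ideal J(f) in C{s,t} is {19683*s^2 + 26244*s*t + t^4 + 27*t^3 + 8748*t^2, s^3 + 270*s^2 + 360*s*t + 2*t^3/3 + 120*t^2, s^2*t - 243*s^2 - 324*s*t - 7*t^3/9 - 108*t^2, 162*s^2 + s*t^2 + 216*s*t + 8*t^3/9 + 72*t^2}; counting standard monomials gives mu = 7. Corank 2; j^3 = 9*(3*s + 2*t)^3 is a perfect cube, so E-series; the 4-jet and mu = 7 give E_7.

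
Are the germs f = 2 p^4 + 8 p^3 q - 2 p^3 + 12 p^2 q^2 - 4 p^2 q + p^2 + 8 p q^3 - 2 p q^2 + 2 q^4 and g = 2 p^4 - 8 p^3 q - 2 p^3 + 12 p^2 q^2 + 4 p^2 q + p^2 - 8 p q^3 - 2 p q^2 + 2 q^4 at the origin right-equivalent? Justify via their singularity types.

The Hessian of f at 0 is [[2, 0], [0, 0]] with rank 1, so corank 1. A Groebner basis of the Jacobian ideal J(f) in C{p,q} is {p^2, p*q, -p + q^2}; counting standard monomials gives mu = 3. Corank 1: A-series; mu = 3 gives A_3. The Hessian of g at 0 is [[2, 0], [0, 0]] with rank 1, so corank 1. A Groebner basis of the Jacobian ideal J(g) in C{p,q} is {p^2, p*q, -p + q^2}; counting standard monomials gives mu = 3. Corank 1: A-series; mu = 3 gives A_3. Both have type A_3, hence right-equivalent.

Yes.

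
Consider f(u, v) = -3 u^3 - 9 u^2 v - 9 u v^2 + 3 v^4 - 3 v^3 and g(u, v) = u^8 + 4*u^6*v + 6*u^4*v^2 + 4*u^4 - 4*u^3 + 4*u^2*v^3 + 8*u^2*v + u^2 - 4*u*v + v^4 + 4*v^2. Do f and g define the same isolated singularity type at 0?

The Hessian of f at 0 is [[0, 0], [0, 0]] with rank 0, so corank 2. A Groebner basis of the Jacobian ideal J(f) in C{u,v} is {v^3, u^2 + 2*u*v + v^2}; counting standard monomials gives mu = 6. Corank 2; j^3 = -3*(u + v)^3 is a perfect cube, so E-series; the 4-jet and mu = 6 give E_6. The Hessian of g at 0 is [[2, -4], [-4, 8]] with rank 1, so corank 1. A Groebner basis of the Jacobian ideal J(g) in C{u,v} is {u^2 - u/2 + v, u*v - u/4 + v/2, -u/8 + v^2 + v/4}; counting standard monomials gives mu = 3. Corank 1: A-series; mu = 3 gives A_3. f is E_6 but g is A_3, hence not right-equivalent.

No.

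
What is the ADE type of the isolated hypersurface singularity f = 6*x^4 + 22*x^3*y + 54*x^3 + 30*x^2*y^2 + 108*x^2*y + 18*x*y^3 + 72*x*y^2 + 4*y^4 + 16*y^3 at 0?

The Hessian of f at 0 has rank 0. Corank 2; j^3 = 2*(3*x + 2*y)^3 is a perfect cube, so E-series; the 4-jet and mu = 7 give E_7.

E7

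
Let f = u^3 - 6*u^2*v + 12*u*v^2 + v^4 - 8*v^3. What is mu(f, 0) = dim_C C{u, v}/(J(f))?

6

The Hessian of f at 0 has rank 0. Corank 2; j^3 = (u - 2*v)^3 is a perfect cube, so E-series; the 4-jet and mu = 6 give E_6.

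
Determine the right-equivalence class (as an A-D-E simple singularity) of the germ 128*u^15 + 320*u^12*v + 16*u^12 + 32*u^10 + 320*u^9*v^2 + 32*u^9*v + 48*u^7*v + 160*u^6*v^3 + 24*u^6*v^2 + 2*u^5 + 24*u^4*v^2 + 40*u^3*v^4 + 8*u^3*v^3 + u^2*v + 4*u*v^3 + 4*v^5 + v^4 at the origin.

The Hessian of f at 0 is [[0, 0], [0, 0]] with rank 0, so corank 2. A Groebner basis of the Jacobian ideal J(f) in C{u,v} is {u*v^2, u*v/2 + v^3, u^2 - 2*u*v}; counting standard monomials gives mu = 5. Corank 2; j^3 = u^2*v has shape L^2 M (L != M), so D-series; mu = 5 gives D_5.

D_{5}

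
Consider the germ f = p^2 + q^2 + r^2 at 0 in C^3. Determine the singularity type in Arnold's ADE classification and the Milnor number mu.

Type A_1, Milnor number mu = 1.

The Hessian of f at 0 has rank 3. Corank 0: nondegenerate Morse point, so A_1.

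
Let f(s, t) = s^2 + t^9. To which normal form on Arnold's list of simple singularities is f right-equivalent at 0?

A_8

The Hessian of f at 0 is [[2, 0], [0, 0]] with rank 1, so corank 1. A Groebner basis of the Jacobian ideal J(f) in C{s,t} is {t^8, s}; counting standard monomials gives mu = 8. Corank 1: A-series; mu = 8 gives A_8.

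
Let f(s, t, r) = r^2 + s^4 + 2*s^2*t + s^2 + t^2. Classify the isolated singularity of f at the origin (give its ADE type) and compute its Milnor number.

Type A_{1}, Milnor number mu = 1.

The Hessian of f at 0 is [[2, 0, 0], [0, 2, 0], [0, 0, 2]] with rank 3, so corank 0. A Groebner basis of the Jacobian ideal J(f) in C{s,t,r} is {s, t, r}; counting standard monomials gives mu = 1. Corank 0: nondegenerate Morse point, so A_1.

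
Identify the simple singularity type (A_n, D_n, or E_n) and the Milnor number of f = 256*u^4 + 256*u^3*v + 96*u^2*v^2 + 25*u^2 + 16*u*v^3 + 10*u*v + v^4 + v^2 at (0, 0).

The Hessian of f at 0 has rank 1. Corank 1: A-series; mu = 3 gives A_3.

Type A_3, Milnor number mu = 3.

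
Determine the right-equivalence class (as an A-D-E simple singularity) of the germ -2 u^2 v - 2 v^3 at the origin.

D4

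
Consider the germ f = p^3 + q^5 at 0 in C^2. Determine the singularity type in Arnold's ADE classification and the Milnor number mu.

Type E8, Milnor number mu = 8.

The Hessian of f at 0 has rank 0. Corank 2; j^3 = p^3 is a perfect cube, so E-series; the 5-jet and mu = 8 give E_8.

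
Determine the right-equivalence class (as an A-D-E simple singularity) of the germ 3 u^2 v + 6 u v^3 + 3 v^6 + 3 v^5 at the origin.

The Hessian of f at 0 has rank 0. Corank 2; j^3 = 3*u^2*v has shape L^2 M (L != M), so D-series; mu = 7 gives D_7.

D_7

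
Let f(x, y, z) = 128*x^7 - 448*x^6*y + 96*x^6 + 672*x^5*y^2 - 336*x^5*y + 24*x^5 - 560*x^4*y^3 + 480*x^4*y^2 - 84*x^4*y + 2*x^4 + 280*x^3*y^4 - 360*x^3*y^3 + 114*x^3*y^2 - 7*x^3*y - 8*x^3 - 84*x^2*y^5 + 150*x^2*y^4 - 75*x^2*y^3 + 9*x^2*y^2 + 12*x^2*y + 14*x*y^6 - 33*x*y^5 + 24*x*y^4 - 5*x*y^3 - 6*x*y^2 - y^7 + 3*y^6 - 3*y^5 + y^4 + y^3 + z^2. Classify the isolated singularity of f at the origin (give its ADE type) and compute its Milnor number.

The Hessian of f at 0 is [[0, 0, 0], [0, 0, 0], [0, 0, 2]] with rank 1, so corank 2. A Groebner basis of the Jacobian ideal J(f) in C{x,y,z} is {768*x^2 - 768*x*y + y^4 + 8*y^3 + 192*y^2, x^3 - 36*x^2 + 36*x*y - y^3/2 - 9*y^2, x^2*y - 40*x^2 + 40*x*y - 2*y^3/3 - 10*y^2, -32*x^2 + x*y^2 + 32*x*y - 5*y^3/6 - 8*y^2, z}; counting standard monomials gives mu = 7. Corank 2; j^3 = -(2*x - y)^3 is a perfect cube, so E-series; the 4-jet and mu = 7 give E_7.

Type E_{7}, Milnor number mu = 7.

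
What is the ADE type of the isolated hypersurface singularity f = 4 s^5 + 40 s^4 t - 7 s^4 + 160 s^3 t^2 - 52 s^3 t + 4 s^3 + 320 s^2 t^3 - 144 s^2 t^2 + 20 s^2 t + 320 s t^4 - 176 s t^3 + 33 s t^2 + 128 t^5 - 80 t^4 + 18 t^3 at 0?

The Hessian of f at 0 has rank 0. Corank 2; j^3 = (s + 2*t)*(2*s + 3*t)^2 has shape L^2 M (L != M), so D-series; mu = 5 gives D_5.

D_{5}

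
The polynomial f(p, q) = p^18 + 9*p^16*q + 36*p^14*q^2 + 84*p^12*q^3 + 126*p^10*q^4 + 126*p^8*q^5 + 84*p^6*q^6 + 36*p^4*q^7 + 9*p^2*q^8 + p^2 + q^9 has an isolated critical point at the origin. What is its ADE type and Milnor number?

Type A_{8}, Milnor number mu = 8.

The Hessian of f at 0 has rank 1. Corank 1: A-series; mu = 8 gives A_8.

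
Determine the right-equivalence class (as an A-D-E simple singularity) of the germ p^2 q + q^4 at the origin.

D_{5}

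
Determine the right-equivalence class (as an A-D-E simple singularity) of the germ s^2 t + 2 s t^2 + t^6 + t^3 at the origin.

The Hessian of f at 0 has rank 0. Corank 2; j^3 = t*(s + t)^2 has shape L^2 M (L != M), so D-series; mu = 7 gives D_7.

D_7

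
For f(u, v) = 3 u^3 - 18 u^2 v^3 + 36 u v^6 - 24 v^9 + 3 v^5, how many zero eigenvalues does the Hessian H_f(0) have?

The Hessian at 0 is [[0, 0], [0, 0]] of rank 0; hence corank 2.

2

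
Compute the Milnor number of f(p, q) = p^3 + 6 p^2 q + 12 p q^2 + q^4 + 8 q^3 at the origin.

6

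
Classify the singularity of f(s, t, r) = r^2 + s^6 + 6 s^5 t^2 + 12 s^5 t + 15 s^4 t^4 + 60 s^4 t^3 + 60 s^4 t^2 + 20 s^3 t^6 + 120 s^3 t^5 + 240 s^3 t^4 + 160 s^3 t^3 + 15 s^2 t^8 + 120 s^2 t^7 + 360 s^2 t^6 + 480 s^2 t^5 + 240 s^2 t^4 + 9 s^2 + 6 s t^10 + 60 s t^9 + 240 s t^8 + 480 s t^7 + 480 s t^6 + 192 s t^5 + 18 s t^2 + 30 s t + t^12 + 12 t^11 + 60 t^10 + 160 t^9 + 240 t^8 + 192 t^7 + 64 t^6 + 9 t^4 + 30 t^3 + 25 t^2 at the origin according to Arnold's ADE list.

A_{5}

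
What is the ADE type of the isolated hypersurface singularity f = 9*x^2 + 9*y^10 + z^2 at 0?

The Hessian of f at 0 is [[18, 0, 0], [0, 0, 0], [0, 0, 2]] with rank 2, so corank 1. A Groebner basis of the Jacobian ideal J(f) in C{x,y,z} is {y^9, x, z}; counting standard monomials gives mu = 9. Corank 1: A-series; mu = 9 gives A_9.

A_9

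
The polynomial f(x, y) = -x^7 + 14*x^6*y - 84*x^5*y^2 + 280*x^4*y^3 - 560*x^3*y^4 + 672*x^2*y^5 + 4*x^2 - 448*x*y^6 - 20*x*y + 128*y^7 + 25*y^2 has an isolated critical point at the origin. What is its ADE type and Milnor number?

Type A_6, Milnor number mu = 6.

The Hessian of f at 0 is [[8, -20], [-20, 50]] with rank 1, so corank 1. A Groebner basis of the Jacobian ideal J(f) in C{x,y} is {y^6, x - 5*y/2}; counting standard monomials gives mu = 6. Corank 1: A-series; mu = 6 gives A_6.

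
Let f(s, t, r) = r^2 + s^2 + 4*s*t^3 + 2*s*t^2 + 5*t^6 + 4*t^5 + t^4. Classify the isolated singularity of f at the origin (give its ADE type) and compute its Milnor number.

The Hessian of f at 0 has rank 2. Corank 1: A-series; mu = 5 gives A_5.

Type A5, Milnor number mu = 5.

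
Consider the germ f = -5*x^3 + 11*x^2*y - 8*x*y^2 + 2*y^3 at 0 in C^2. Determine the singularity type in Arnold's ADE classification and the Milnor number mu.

The Hessian of f at 0 is [[0, 0], [0, 0]] with rank 0, so corank 2. A Groebner basis of the Jacobian ideal J(f) in C{x,y} is {y^3, x^2 + 2*y^2, x*y + y^2}; counting standard monomials gives mu = 4. Corank 2; j^3 = -(x - y)*(5*x^2 - 6*x*y + 2*y^2) splits into three distinct lines over C (the quadratic factor has nonzero discriminant), so D_4.

Type D4, Milnor number mu = 4.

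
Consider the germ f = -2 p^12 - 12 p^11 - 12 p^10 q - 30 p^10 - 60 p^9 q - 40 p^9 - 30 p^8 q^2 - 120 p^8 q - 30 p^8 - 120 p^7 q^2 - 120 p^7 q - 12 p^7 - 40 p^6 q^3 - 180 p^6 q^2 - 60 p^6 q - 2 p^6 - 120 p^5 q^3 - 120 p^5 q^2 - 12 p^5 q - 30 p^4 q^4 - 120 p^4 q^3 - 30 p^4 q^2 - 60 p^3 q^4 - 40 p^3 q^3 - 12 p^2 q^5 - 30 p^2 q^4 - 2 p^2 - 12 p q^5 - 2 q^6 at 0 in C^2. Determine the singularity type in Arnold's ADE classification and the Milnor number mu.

Type A_5, Milnor number mu = 5.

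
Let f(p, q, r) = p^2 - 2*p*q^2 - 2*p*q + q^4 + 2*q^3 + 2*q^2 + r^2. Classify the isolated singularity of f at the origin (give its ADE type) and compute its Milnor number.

The Hessian of f at 0 has rank 3. Corank 0: nondegenerate Morse point, so A_1.

Type A1, Milnor number mu = 1.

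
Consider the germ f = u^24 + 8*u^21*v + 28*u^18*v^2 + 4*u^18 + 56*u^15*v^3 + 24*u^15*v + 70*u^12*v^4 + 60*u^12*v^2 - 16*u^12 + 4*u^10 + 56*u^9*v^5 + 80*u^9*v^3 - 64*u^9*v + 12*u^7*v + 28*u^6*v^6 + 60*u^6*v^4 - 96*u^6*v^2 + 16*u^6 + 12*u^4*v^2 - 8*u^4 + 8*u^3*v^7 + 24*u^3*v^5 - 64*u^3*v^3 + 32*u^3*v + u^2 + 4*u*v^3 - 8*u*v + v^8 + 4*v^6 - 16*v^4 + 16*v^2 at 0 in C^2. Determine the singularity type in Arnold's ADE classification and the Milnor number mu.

The Hessian of f at 0 is [[2, -8], [-8, 32]] with rank 1, so corank 1. A Groebner basis of the Jacobian ideal J(f) in C{u,v} is {6048*u^2/2048383 - 112897*u*v/4096766 + v^4 + 129026*v^2/2048383, u^3 - 127*u/504 + v^3/252 + 127*v/126, u^2*v - 127*u/3024 - 8063*v^3/1512 + 127*v/756, u*v^2 - 127*u/24192 - 32255*v^3/12096 + 127*v/6048}; counting standard monomials gives mu = 7. Corank 1: A-series; mu = 7 gives A_7.

Type A_7, Milnor number mu = 7.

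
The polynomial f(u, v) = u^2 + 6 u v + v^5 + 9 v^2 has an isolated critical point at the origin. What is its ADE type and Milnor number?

Type A_4, Milnor number mu = 4.

The Hessian of f at 0 has rank 1. Corank 1: A-series; mu = 4 gives A_4.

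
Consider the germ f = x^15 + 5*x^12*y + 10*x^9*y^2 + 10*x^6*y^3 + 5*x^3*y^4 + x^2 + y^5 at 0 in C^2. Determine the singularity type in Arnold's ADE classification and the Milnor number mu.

Type A4, Milnor number mu = 4.

The Hessian of f at 0 is [[2, 0], [0, 0]] with rank 1, so corank 1. A Groebner basis of the Jacobian ideal J(f) in C{x,y} is {y^4, x}; counting standard monomials gives mu = 4. Corank 1: A-series; mu = 4 gives A_4.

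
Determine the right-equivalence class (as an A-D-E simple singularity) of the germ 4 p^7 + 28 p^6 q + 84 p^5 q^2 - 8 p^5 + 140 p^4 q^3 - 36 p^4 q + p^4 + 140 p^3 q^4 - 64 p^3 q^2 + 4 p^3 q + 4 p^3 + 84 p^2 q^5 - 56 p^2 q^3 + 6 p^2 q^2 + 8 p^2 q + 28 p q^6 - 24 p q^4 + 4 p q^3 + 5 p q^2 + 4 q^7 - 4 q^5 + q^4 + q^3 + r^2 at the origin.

D5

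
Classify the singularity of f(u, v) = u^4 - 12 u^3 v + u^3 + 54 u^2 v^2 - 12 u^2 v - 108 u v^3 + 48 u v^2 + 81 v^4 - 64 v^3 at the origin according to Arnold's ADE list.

The Hessian of f at 0 is [[0, 0], [0, 0]] with rank 0, so corank 2. A Groebner basis of the Jacobian ideal J(f) in C{u,v} is {v^4, u*v^2 - 11*v^3/3, u^2 - 8*u*v + 16*v^2}; counting standard monomials gives mu = 6. Corank 2; j^3 = (u - 4*v)^3 is a perfect cube, so E-series; the 4-jet and mu = 6 give E_6.

E_{6}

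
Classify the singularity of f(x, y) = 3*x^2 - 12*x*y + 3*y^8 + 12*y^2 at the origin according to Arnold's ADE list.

A_7

The Hessian of f at 0 is [[6, -12], [-12, 24]] with rank 1, so corank 1. A Groebner basis of the Jacobian ideal J(f) in C{x,y} is {y^7, x - 2*y}; counting standard monomials gives mu = 7. Corank 1: A-series; mu = 7 gives A_7.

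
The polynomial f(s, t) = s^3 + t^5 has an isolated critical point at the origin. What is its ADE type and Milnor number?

Type E_8, Milnor number mu = 8.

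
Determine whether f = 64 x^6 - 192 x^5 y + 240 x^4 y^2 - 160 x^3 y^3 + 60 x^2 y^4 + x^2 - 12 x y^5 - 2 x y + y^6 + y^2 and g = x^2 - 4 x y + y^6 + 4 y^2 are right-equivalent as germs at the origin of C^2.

The Hessian of f at 0 has rank 1. Corank 1: A-series; mu = 5 gives A_5. The Hessian of g at 0 has rank 1. Corank 1: A-series; mu = 5 gives A_5. Both have type A_5, hence right-equivalent.

Yes.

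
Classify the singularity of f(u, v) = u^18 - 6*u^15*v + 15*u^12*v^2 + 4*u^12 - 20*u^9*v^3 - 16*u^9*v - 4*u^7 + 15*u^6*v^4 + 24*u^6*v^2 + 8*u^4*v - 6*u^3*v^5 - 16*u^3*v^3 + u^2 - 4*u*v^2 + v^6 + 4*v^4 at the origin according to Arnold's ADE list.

A5

The Hessian of f at 0 is [[2, 0], [0, 0]] with rank 1, so corank 1. A Groebner basis of the Jacobian ideal J(f) in C{u,v} is {u^3, u^2*v, -u/2 + v^2}; counting standard monomials gives mu = 5. Corank 1: A-series; mu = 5 gives A_5.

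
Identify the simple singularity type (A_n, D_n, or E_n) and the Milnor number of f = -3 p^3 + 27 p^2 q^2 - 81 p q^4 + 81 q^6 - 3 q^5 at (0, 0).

Type E_8, Milnor number mu = 8.

The Hessian of f at 0 is [[0, 0], [0, 0]] with rank 0, so corank 2. A Groebner basis of the Jacobian ideal J(f) in C{p,q} is {q^4, p^3, -p^2/6 + p*q^2}; counting standard monomials gives mu = 8. Corank 2; j^3 = -3*p^3 is a perfect cube, so E-series; the 5-jet and mu = 8 give E_8.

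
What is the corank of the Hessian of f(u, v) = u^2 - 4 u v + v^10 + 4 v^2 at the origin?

Hessian at 0 has rank 1.

1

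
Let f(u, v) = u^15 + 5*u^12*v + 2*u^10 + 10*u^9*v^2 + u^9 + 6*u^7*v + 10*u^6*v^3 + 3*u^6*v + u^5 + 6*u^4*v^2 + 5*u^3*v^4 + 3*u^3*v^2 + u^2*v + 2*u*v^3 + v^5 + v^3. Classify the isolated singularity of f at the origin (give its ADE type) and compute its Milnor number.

Type D4, Milnor number mu = 4.

The Hessian of f at 0 has rank 0. Corank 2; j^3 = v*(u^2 + v^2) splits into three distinct lines over C (the quadratic factor has nonzero discriminant), so D_4.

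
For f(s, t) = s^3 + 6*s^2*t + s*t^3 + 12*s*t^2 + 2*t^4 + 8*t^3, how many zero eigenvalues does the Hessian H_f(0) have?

The Hessian at 0 is [[0, 0], [0, 0]] of rank 0; hence corank 2.

2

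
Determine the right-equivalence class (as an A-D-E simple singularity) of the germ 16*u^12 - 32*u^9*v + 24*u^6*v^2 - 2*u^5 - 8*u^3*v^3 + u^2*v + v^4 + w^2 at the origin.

The Hessian of f at 0 has rank 1. Corank 2; j^3 = u^2*v has shape L^2 M (L != M), so D-series; mu = 5 gives D_5.

D_5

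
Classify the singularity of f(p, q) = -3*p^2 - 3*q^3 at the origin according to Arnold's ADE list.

The Hessian of f at 0 is [[-6, 0], [0, 0]] with rank 1, so corank 1. A Groebner basis of the Jacobian ideal J(f) in C{p,q} is {q^2, p}; counting standard monomials gives mu = 2. Corank 1: A-series; mu = 2 gives A_2.

A_{2}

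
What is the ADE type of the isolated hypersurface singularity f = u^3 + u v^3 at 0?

E_7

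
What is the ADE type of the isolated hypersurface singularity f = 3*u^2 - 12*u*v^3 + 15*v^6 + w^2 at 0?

A_{5}

The Hessian of f at 0 is [[6, 0, 0], [0, 0, 0], [0, 0, 2]] with rank 2, so corank 1. A Groebner basis of the Jacobian ideal J(f) in C{u,v,w} is {u*v^2, -u/2 + v^3, u^2, w}; counting standard monomials gives mu = 5. Corank 1: A-series; mu = 5 gives A_5.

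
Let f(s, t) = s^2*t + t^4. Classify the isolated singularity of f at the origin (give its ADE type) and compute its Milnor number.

Type D_{5}, Milnor number mu = 5.

The Hessian of f at 0 is [[0, 0], [0, 0]] with rank 0, so corank 2. A Groebner basis of the Jacobian ideal J(f) in C{s,t} is {s^3, s^2/4 + t^3, s*t}; counting standard monomials gives mu = 5. Corank 2; j^3 = s^2*t has shape L^2 M (L != M), so D-series; mu = 5 gives D_5.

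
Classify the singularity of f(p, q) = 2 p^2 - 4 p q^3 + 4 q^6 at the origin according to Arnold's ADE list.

The Hessian of f at 0 has rank 1. Corank 1: A-series; mu = 5 gives A_5.

A_{5}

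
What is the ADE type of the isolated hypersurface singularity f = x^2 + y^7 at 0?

The Hessian of f at 0 has rank 1. Corank 1: A-series; mu = 6 gives A_6.

A_{6}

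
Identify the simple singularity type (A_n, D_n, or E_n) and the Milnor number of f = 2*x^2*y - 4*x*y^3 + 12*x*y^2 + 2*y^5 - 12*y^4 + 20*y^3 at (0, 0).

The Hessian of f at 0 is [[0, 0], [0, 0]] with rank 0, so corank 2. A Groebner basis of the Jacobian ideal J(f) in C{x,y} is {y^3, x^2 - 6*y^2, x*y + 3*y^2}; counting standard monomials gives mu = 4. Corank 2; j^3 = 2*y*(x^2 + 6*x*y + 10*y^2) splits into three distinct lines over C (the quadratic factor has nonzero discriminant), so D_4.

Type D_{4}, Milnor number mu = 4.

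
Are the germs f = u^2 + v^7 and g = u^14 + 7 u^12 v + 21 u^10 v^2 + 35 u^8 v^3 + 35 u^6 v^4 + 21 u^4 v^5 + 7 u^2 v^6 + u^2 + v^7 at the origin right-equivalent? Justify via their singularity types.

Yes.

The Hessian of f at 0 has rank 1. Corank 1: A-series; mu = 6 gives A_6. The Hessian of g at 0 has rank 1. Corank 1: A-series; mu = 6 gives A_6. Both have type A_6, hence right-equivalent.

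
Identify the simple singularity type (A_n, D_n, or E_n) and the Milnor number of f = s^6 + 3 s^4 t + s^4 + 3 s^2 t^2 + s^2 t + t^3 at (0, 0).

The Hessian of f at 0 is [[0, 0], [0, 0]] with rank 0, so corank 2. A Groebner basis of the Jacobian ideal J(f) in C{s,t} is {t^3, s^2 + 3*t^2, s*t}; counting standard monomials gives mu = 4. Corank 2; j^3 = t*(s^2 + t^2) splits into three distinct lines over C (the quadratic factor has nonzero discriminant), so D_4.

Type D4, Milnor number mu = 4.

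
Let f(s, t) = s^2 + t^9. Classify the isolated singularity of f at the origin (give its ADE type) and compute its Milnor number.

Type A8, Milnor number mu = 8.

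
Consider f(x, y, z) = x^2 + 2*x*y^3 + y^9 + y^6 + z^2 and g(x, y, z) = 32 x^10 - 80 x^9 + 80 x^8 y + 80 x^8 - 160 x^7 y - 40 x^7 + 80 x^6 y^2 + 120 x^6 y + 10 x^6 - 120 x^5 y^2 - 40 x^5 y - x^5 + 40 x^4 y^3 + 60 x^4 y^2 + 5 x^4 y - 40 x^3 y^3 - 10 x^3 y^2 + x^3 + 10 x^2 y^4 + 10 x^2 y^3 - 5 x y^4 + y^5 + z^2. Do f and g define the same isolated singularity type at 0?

No.

The Hessian of f at 0 has rank 2. Corank 1: A-series; mu = 8 gives A_8. The Hessian of g at 0 has rank 1. Corank 2; j^3 = x^3 is a perfect cube, so E-series; the 5-jet and mu = 8 give E_8. f is A_8 but g is E_8, hence not right-equivalent.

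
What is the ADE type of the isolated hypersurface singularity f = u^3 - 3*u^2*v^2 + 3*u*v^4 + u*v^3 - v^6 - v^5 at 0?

The Hessian of f at 0 is [[0, 0], [0, 0]] with rank 0, so corank 2. A Groebner basis of the Jacobian ideal J(f) in C{u,v} is {-u^2 + v^4 - v^3/3, u^3, u^2*v + u^2/3 + v^3/9, -u^2 + u*v^2 - v^3/3}; counting standard monomials gives mu = 7. Corank 2; j^3 = u^3 is a perfect cube, so E-series; the 4-jet and mu = 7 give E_7.

E_7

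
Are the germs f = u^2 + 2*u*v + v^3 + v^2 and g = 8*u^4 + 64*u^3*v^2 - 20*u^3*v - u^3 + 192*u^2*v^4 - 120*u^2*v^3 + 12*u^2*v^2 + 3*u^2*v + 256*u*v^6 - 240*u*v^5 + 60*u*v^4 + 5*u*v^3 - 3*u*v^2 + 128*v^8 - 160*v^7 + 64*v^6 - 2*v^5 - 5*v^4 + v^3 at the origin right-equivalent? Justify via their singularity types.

The Hessian of f at 0 is [[2, 2], [2, 2]] with rank 1, so corank 1. A Groebner basis of the Jacobian ideal J(f) in C{u,v} is {v^2, u + v}; counting standard monomials gives mu = 2. Corank 1: A-series; mu = 2 gives A_2. The Hessian of g at 0 is [[0, 0], [0, 0]] with rank 0, so corank 2. A Groebner basis of the Jacobian ideal J(g) in C{u,v} is {-u^2/8 + u*v/4 + v^4 + v^3/24 - v^2/8, u^3 + 9*u^2/8 - 9*u*v/4 - 11*v^3/8 + 9*v^2/8, u^2*v + 19*u^2/24 - 19*u*v/12 - 91*v^3/72 + 19*v^2/24, 5*u^2/12 + u*v^2 - 5*u*v/6 - 41*v^3/36 + 5*v^2/12}; counting standard monomials gives mu = 7. Corank 2; j^3 = -(u - v)^3 is a perfect cube, so E-series; the 4-jet and mu = 7 give E_7. f is A_2 but g is E_7, hence not right-equivalent.

No.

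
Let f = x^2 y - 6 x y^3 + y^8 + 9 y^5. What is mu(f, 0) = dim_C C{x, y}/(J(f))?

The Hessian of f at 0 is [[0, 0], [0, 0]] with rank 0, so corank 2. A Groebner basis of the Jacobian ideal J(f) in C{x,y} is {x^4, x^3*y + 27*x^2/8 - 81*x*y^2/8, -x^3/3 + x^2*y^2, -x*y/3 + y^3}; counting standard monomials gives mu = 9. Corank 2; j^3 = x^2*y has shape L^2 M (L != M), so D-series; mu = 9 gives D_9.

9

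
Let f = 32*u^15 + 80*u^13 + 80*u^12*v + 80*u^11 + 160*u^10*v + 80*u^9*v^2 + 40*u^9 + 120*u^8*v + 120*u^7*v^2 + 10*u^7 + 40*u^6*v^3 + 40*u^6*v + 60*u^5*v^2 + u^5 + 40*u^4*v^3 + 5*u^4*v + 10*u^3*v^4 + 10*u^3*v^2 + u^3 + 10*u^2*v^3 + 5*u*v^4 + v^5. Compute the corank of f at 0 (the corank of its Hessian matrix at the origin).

2

Hessian at 0 has rank 0.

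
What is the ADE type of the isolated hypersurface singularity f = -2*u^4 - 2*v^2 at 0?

A_{3}

The Hessian of f at 0 has rank 1. Corank 1: A-series; mu = 3 gives A_3.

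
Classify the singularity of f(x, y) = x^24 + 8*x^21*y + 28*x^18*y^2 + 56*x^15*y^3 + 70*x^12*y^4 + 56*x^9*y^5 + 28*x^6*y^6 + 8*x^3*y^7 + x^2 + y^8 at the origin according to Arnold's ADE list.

A_{7}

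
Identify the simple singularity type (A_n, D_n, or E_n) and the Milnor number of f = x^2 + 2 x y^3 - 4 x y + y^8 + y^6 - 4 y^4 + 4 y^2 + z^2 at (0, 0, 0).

Type A7, Milnor number mu = 7.

The Hessian of f at 0 is [[2, -4, 0], [-4, 8, 0], [0, 0, 2]] with rank 2, so corank 1. A Groebner basis of the Jacobian ideal J(f) in C{x,y,z} is {x^3 - 12*x*y^2 - 16*x + 32*y, x^2*y - 4*x*y^2 - 4*x + 8*y, x + y^3 - 2*y, z}; counting standard monomials gives mu = 7. Corank 1: A-series; mu = 7 gives A_7.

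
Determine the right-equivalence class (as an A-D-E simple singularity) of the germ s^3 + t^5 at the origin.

The Hessian of f at 0 is [[0, 0], [0, 0]] with rank 0, so corank 2. A Groebner basis of the Jacobian ideal J(f) in C{s,t} is {t^4, s^2}; counting standard monomials gives mu = 8. Corank 2; j^3 = s^3 is a perfect cube, so E-series; the 5-jet and mu = 8 give E_8.

E_8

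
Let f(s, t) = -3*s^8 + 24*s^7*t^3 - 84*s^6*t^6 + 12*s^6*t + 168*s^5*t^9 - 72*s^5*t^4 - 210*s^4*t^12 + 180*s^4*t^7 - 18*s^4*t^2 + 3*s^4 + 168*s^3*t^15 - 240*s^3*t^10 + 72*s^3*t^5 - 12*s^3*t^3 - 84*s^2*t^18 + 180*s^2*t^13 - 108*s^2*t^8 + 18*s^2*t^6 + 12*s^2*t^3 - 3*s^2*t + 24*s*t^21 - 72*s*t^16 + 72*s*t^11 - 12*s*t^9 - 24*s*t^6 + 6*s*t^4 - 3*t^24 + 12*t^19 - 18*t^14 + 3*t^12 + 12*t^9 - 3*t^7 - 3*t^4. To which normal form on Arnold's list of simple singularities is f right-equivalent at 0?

The Hessian of f at 0 is [[0, 0], [0, 0]] with rank 0, so corank 2. A Groebner basis of the Jacobian ideal J(f) in C{s,t} is {s^3, s^2/4 + t^3, s*t}; counting standard monomials gives mu = 5. Corank 2; j^3 = -3*s^2*t has shape L^2 M (L != M), so D-series; mu = 5 gives D_5.

D_{5}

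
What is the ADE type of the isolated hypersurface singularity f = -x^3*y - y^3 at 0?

The Hessian of f at 0 has rank 0. Corank 2; j^3 = -y^3 is a perfect cube, so E-series; the 4-jet and mu = 7 give E_7.

E_{7}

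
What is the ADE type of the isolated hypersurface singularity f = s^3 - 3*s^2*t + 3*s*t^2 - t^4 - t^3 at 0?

The Hessian of f at 0 has rank 0. Corank 2; j^3 = (s - t)^3 is a perfect cube, so E-series; the 4-jet and mu = 6 give E_6.

E_{6}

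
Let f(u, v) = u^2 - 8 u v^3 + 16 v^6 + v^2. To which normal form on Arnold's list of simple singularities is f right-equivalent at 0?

A1

The Hessian of f at 0 has rank 2. Corank 0: nondegenerate Morse point, so A_1.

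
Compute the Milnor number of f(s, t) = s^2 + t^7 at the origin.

The Hessian of f at 0 has rank 1. Corank 1: A-series; mu = 6 gives A_6.

6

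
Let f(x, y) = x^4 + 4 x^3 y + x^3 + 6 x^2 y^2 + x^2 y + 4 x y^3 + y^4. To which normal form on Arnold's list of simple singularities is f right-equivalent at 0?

The Hessian of f at 0 has rank 0. Corank 2; j^3 = x^2*(x + y) has shape L^2 M (L != M), so D-series; mu = 5 gives D_5.

D_5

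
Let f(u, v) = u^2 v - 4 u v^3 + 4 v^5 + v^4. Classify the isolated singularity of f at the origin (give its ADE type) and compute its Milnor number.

Type D_{5}, Milnor number mu = 5.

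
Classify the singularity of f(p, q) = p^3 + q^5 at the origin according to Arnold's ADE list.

E_{8}

The Hessian of f at 0 is [[0, 0], [0, 0]] with rank 0, so corank 2. A Groebner basis of the Jacobian ideal J(f) in C{p,q} is {q^4, p^2}; counting standard monomials gives mu = 8. Corank 2; j^3 = p^3 is a perfect cube, so E-series; the 5-jet and mu = 8 give E_8.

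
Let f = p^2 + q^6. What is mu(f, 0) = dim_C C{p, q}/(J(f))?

5

The Hessian of f at 0 has rank 1. Corank 1: A-series; mu = 5 gives A_5.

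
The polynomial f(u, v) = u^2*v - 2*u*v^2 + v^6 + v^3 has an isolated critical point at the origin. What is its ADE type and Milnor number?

Type D_7, Milnor number mu = 7.

The Hessian of f at 0 is [[0, 0], [0, 0]] with rank 0, so corank 2. A Groebner basis of the Jacobian ideal J(f) in C{u,v} is {u^2/6 + v^5 - v^2/6, u^3 - v^3, u*v - v^2}; counting standard monomials gives mu = 7. Corank 2; j^3 = v*(u - v)^2 has shape L^2 M (L != M), so D-series; mu = 7 gives D_7.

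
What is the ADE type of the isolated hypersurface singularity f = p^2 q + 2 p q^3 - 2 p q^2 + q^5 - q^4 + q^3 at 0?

D_{5}

The Hessian of f at 0 is [[0, 0], [0, 0]] with rank 0, so corank 2. A Groebner basis of the Jacobian ideal J(f) in C{p,q} is {p*q^2 + p*q - q^2, p*q + q^3 - q^2, p^2 - 6*p*q + 5*q^2}; counting standard monomials gives mu = 5. Corank 2; j^3 = q*(p - q)^2 has shape L^2 M (L != M), so D-series; mu = 5 gives D_5.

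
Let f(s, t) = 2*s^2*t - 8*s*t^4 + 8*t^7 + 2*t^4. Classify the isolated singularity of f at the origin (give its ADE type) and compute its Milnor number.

Type D5, Milnor number mu = 5.

The Hessian of f at 0 has rank 0. Corank 2; j^3 = 2*s^2*t has shape L^2 M (L != M), so D-series; mu = 5 gives D_5.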